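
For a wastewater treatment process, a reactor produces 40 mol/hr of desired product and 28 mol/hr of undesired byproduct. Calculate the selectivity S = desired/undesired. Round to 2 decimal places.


S = desired product rate / undesired product rate
S = 40 / 28
S = 1.43


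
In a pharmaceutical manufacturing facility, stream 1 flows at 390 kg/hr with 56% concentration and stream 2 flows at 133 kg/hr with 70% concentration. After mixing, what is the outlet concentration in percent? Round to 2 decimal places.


Mass balance on solute: F1*x1 + F2*x2 = F3*x3
F3 = F1 + F2 = 390 + 133 = 523 kg/hr
x3 = (F1*x1 + F2*x2)/F3
x3 = (390*0.56 + 133*0.7) / 523
x3 = 59.56%


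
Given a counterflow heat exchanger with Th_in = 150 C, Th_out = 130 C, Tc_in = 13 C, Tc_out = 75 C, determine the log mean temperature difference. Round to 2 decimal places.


dT1 = Th_in - Tc_out = 150 - 75 = 75
dT2 = Th_out - Tc_in = 130 - 13 = 117
LMTD = (dT1 - dT2) / ln(dT1/dT2)
LMTD = (75 - 117) / ln(75/117)
LMTD = 94.45 K


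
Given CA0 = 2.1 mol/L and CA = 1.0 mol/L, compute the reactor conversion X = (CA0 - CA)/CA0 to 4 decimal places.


X = (CA0 - CA) / CA0
X = (2.1 - 1.0) / 2.1
X = 1.1 / 2.1
X = 0.5238


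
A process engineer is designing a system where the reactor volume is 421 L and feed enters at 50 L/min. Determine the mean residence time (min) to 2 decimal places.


tau = V / v0
tau = 421 / 50
tau = 8.42 min


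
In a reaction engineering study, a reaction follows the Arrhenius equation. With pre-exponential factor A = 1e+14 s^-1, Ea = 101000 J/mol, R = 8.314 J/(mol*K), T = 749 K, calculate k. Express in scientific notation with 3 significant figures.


k = A * exp(-Ea/(R*T))
k = 1e+14 * exp(-101000 / (8.314 * 749))
k = 1e+14 * exp(-16.219204)
k = 9.04e+06


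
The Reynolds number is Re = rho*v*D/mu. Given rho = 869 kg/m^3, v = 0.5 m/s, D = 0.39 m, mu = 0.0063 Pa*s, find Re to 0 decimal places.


Re = rho * v * D / mu
Re = 869 * 0.5 * 0.39 / 0.0063
Re = 169.455 / 0.0063
Re = 26898


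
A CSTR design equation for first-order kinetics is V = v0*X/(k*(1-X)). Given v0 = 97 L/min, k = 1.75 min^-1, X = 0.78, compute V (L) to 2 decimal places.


V = v0 * X / (k * (1 - X))
V = 97 * 0.78 / (1.75 * (1 - 0.78))
V = 75.66 / (1.75 * 0.22)
V = 75.66 / 0.385
V = 196.52 L


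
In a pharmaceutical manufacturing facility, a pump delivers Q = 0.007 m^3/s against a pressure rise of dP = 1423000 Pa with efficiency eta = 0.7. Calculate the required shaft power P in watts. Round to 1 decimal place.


P = Q * dP / eta
P = 0.007 * 1423000 / 0.7
P = 9961.0 / 0.7
P = 14230.0 W


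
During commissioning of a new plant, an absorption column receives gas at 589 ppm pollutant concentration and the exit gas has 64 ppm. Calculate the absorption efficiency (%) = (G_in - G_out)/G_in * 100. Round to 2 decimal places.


Efficiency = (G_in - G_out) / G_in * 100%
Efficiency = (589 - 64) / 589 * 100
Efficiency = 525 / 589 * 100
Efficiency = 89.13%


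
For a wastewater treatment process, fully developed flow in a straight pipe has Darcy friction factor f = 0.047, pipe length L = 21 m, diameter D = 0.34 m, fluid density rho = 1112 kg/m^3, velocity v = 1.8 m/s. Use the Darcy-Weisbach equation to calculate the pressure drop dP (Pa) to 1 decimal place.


dP = f * (L/D) * (rho*v^2/2)
dP = 0.047 * (21/0.34) * (1112*1.8^2/2)
L/D = 61.76470588
rho*v^2/2 = 1112*3.24/2 = 1801.44
dP = 0.047 * 61.76470588 * 1801.44
dP = 5229.5 Pa


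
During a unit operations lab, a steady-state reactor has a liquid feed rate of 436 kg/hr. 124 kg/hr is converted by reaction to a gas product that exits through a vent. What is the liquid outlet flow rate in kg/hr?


Steady-state mass balance on the main outlet: F_out = F_in - F_removed
F_out = 436 - 124
F_out = 312 kg/hr


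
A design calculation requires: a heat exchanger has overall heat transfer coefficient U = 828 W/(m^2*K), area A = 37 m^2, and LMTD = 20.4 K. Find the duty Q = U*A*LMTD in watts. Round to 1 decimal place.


Q = U * A * LMTD
Q = 828 * 37 * 20.4
Q = 624974.4 W


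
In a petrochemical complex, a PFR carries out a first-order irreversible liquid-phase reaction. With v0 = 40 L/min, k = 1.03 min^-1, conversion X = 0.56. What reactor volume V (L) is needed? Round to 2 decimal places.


V = (v0/k) * ln(1/(1-X))
V = (40/1.03) * ln(1/(1-0.56))
V = 38.834951 * ln(2.272727)
V = 38.834951 * 0.82098
V = 31.88 L


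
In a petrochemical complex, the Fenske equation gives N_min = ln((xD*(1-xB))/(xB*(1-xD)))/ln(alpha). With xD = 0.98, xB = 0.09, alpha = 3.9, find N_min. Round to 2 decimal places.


N_min = ln((xD*(1-xB))/(xB*(1-xD))) / ln(alpha)
Numerator inside ln: 0.8918 / 0.0018 = 495.444444
ln(495.444444) = 6.205455
ln(alpha) = ln(3.9) = 1.360977
N_min = 6.205455 / 1.360977 = 4.56


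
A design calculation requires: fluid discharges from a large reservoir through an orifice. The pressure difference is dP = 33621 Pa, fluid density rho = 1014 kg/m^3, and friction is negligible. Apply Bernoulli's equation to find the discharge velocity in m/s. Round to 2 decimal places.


v = sqrt(2*dP/rho)
v = sqrt(2*33621/1014)
v = sqrt(66.313609)
v = 8.14 m/s


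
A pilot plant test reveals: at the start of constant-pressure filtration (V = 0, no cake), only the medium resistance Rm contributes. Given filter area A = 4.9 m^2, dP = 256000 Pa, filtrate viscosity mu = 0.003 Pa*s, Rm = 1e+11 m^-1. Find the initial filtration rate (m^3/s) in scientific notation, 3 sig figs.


rate = A * dP / (mu * Rm)
rate = 4.9 * 256000 / (0.003 * 1e+11)
rate = 1254400.0 / 3.000e+08
rate = 4.18e-03 m^3/s


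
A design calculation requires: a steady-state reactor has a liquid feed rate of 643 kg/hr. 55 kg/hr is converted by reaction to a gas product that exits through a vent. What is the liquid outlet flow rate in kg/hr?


Steady-state mass balance on the main outlet: F_out = F_in - F_removed
F_out = 643 - 55
F_out = 588 kg/hr


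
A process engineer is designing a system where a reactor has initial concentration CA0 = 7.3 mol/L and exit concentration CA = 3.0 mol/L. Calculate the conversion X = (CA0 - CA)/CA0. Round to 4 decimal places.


X = (CA0 - CA) / CA0
X = (7.3 - 3.0) / 7.3
X = 4.3 / 7.3
X = 0.5890


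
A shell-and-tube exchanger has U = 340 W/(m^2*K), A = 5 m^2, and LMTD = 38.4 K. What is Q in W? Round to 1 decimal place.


Q = U * A * LMTD
Q = 340 * 5 * 38.4
Q = 65280.0 W


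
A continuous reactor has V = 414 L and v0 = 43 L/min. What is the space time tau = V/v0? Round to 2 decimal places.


tau = V / v0
tau = 414 / 43
tau = 9.63 min


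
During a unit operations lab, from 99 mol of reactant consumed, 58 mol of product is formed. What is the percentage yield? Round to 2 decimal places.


Yield = (moles product / moles consumed) * 100%
Yield = (58 / 99) * 100
Yield = 0.5859 * 100
Yield = 58.59%


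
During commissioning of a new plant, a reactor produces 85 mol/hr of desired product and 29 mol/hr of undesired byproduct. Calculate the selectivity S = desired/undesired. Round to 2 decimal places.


S = desired product rate / undesired product rate
S = 85 / 29
S = 2.93


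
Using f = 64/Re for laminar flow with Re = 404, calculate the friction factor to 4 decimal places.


f = 64 / Re
f = 64 / 404
f = 0.1584


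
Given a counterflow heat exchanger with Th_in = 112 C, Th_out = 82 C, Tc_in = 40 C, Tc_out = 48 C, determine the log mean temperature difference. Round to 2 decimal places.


dT1 = Th_in - Tc_out = 112 - 48 = 64
dT2 = Th_out - Tc_in = 82 - 40 = 42
LMTD = (dT1 - dT2) / ln(dT1/dT2)
LMTD = (64 - 42) / ln(64/42)
LMTD = 52.23 K


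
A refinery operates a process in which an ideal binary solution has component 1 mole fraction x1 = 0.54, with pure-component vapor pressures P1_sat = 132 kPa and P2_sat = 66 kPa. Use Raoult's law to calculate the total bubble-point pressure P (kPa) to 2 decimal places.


P = x1*P1_sat + x2*P2_sat
x2 = 1 - x1 = 1 - 0.54 = 0.46
P = 0.54*132 + 0.46*66
P = 71.28 + 30.36
P = 101.64 kPa


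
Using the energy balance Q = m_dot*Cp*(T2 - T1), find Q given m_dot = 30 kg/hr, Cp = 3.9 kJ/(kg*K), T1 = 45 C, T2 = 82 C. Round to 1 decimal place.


Q = m_dot * Cp * (T2 - T1)
Q = 30 * 3.9 * (82 - 45)
Q = 30 * 3.9 * 37
Q = 4329.0 kJ/hr


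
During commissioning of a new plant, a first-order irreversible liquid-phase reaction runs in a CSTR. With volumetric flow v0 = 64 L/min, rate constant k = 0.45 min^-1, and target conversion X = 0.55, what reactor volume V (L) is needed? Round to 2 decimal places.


V = v0 * X / (k * (1 - X))
V = 64 * 0.55 / (0.45 * (1 - 0.55))
V = 35.2 / (0.45 * 0.45)
V = 35.2 / 0.2025
V = 173.83 L


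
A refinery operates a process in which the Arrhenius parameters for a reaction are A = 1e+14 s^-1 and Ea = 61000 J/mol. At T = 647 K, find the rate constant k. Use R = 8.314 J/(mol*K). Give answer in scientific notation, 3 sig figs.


k = A * exp(-Ea/(R*T))
k = 1e+14 * exp(-61000 / (8.314 * 647))
k = 1e+14 * exp(-11.340065)
k = 1.19e+09


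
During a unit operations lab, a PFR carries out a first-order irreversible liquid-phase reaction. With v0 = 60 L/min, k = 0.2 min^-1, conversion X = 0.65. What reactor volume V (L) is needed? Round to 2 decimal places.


V = (v0/k) * ln(1/(1-X))
V = (60/0.2) * ln(1/(1-0.65))
V = 300.0 * ln(2.857143)
V = 300.0 * 1.049822
V = 314.95 L


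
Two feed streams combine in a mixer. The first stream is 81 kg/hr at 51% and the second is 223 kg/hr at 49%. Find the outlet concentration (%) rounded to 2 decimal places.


Mass balance on solute: F1*x1 + F2*x2 = F3*x3
F3 = F1 + F2 = 81 + 223 = 304 kg/hr
x3 = (F1*x1 + F2*x2)/F3
x3 = (81*0.51 + 223*0.49) / 304
x3 = 49.53%


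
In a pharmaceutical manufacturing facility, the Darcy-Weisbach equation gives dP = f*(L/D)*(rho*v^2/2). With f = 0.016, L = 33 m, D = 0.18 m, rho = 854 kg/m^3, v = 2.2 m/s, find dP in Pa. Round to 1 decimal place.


dP = f * (L/D) * (rho*v^2/2)
dP = 0.016 * (33/0.18) * (854*2.2^2/2)
L/D = 183.33333333
rho*v^2/2 = 854*4.84/2 = 2066.68
dP = 0.016 * 183.33333333 * 2066.68
dP = 6062.3 Pa


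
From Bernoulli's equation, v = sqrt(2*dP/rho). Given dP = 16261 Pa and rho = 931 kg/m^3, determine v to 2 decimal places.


v = sqrt(2*dP/rho)
v = sqrt(2*16261/931)
v = sqrt(34.932331)
v = 5.91 m/s


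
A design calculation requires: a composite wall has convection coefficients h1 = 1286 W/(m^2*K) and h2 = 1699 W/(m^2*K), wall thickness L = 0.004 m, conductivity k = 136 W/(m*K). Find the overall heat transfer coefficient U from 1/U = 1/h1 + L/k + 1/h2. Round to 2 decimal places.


1/U = 1/h1 + L/k + 1/h2
1/U = 1/1286 + 0.004/136 + 1/1699
1/U = 0.000777605 + 2.94118e-05 + 0.0005885815
1/U = 0.0013955983
U = 716.54 W/(m^2*K)


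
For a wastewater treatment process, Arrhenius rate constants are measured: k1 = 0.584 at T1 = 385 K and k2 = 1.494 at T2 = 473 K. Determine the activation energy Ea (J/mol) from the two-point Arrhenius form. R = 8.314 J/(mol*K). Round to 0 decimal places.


Ea = R * ln(k2/k1) / (1/T1 - 1/T2)
ln(k2/k1) = ln(1.494/0.584) = 0.9393114
1/T1 - 1/T2 = 1/385 - 1/473 = 0.000483237693
Ea = 8.314 * 0.9393114 / 0.000483237693
Ea = 16161 J/mol


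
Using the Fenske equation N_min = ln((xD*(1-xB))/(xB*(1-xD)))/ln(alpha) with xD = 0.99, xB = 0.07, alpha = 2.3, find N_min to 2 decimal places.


N_min = ln((xD*(1-xB))/(xB*(1-xD))) / ln(alpha)
Numerator inside ln: 0.9207 / 0.0007 = 1315.285714
ln(1315.285714) = 7.181809
ln(alpha) = ln(2.3) = 0.832909
N_min = 7.181809 / 0.832909 = 8.62


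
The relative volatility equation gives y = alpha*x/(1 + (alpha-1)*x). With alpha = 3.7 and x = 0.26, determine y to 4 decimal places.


y = alpha*x / (1 + (alpha-1)*x)
y = 3.7*0.26 / (1 + (3.7-1)*0.26)
y = 0.962 / (1 + 0.702)
y = 0.962 / 1.702
y = 0.5652


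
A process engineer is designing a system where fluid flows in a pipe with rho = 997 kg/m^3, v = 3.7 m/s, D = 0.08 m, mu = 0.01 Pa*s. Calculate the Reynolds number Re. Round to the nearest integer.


Re = rho * v * D / mu
Re = 997 * 3.7 * 0.08 / 0.01
Re = 295.112 / 0.01
Re = 29511


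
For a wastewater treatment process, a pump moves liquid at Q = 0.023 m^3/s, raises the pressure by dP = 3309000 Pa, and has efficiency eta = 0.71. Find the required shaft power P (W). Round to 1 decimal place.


P = Q * dP / eta
P = 0.023 * 3309000 / 0.71
P = 76107.0 / 0.71
P = 107193.0 W


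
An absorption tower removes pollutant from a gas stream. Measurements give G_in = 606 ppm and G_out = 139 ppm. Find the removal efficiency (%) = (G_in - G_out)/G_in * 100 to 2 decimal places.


Efficiency = (G_in - G_out) / G_in * 100%
Efficiency = (606 - 139) / 606 * 100
Efficiency = 467 / 606 * 100
Efficiency = 77.06%


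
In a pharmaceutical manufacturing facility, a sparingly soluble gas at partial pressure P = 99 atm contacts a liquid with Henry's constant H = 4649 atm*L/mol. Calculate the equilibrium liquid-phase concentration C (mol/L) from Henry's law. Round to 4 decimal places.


C = P / H
C = 99 / 4649
C = 0.0213 mol/L


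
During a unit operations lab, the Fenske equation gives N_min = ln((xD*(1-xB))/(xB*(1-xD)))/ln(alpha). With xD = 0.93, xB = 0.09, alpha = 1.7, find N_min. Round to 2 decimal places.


N_min = ln((xD*(1-xB))/(xB*(1-xD))) / ln(alpha)
Numerator inside ln: 0.8463 / 0.0063 = 134.333333
ln(134.333333) = 4.900324
ln(alpha) = ln(1.7) = 0.530628
N_min = 4.900324 / 0.530628 = 9.23


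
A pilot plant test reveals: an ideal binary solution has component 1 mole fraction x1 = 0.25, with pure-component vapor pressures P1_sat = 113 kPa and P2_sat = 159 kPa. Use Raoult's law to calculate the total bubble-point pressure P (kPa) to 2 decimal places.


P = x1*P1_sat + x2*P2_sat
x2 = 1 - x1 = 1 - 0.25 = 0.75
P = 0.25*113 + 0.75*159
P = 28.25 + 119.25
P = 147.50 kPa


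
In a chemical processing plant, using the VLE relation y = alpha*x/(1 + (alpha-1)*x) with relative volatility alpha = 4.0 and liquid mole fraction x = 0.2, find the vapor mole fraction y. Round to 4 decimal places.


y = alpha*x / (1 + (alpha-1)*x)
y = 4.0*0.2 / (1 + (4.0-1)*0.2)
y = 0.8 / (1 + 0.6)
y = 0.8 / 1.6
y = 0.5000


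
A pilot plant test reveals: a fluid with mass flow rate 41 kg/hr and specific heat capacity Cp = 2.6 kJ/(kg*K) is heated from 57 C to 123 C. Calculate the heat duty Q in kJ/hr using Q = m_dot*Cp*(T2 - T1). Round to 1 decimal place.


Q = m_dot * Cp * (T2 - T1)
Q = 41 * 2.6 * (123 - 57)
Q = 41 * 2.6 * 66
Q = 7035.6 kJ/hr


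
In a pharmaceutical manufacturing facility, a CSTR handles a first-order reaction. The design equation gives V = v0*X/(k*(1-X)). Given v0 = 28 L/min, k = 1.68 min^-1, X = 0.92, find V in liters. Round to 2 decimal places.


V = v0 * X / (k * (1 - X))
V = 28 * 0.92 / (1.68 * (1 - 0.92))
V = 25.76 / (1.68 * 0.08)
V = 25.76 / 0.1344
V = 191.67 L


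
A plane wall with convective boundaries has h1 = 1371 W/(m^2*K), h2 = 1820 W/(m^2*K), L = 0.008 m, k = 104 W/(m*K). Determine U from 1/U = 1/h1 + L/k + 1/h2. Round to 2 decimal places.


1/U = 1/h1 + L/k + 1/h2
1/U = 1/1371 + 0.008/104 + 1/1820
1/U = 0.0007293946 + 7.69231e-05 + 0.0005494505
1/U = 0.0013557682
U = 737.59 W/(m^2*K)


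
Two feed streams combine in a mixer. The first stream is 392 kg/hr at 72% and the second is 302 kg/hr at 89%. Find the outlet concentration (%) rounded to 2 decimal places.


Mass balance on solute: F1*x1 + F2*x2 = F3*x3
F3 = F1 + F2 = 392 + 302 = 694 kg/hr
x3 = (F1*x1 + F2*x2)/F3
x3 = (392*0.72 + 302*0.89) / 694
x3 = 79.40%


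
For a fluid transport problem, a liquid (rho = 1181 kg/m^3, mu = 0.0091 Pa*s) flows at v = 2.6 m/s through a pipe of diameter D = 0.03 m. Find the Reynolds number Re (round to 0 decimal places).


Re = rho * v * D / mu
Re = 1181 * 2.6 * 0.03 / 0.0091
Re = 92.118 / 0.0091
Re = 10123


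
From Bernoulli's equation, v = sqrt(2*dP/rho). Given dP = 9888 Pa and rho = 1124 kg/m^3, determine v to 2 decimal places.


v = sqrt(2*dP/rho)
v = sqrt(2*9888/1124)
v = sqrt(17.594306)
v = 4.19 m/s


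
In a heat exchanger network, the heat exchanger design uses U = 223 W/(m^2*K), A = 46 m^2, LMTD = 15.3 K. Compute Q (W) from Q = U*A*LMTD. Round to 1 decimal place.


Q = U * A * LMTD
Q = 223 * 46 * 15.3
Q = 156947.4 W


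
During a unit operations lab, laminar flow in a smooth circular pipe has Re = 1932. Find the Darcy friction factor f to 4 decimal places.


f = 64 / Re
f = 64 / 1932
f = 0.0331


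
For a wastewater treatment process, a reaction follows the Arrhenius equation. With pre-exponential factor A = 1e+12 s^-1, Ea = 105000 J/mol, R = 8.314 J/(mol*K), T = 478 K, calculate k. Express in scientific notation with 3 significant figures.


k = A * exp(-Ea/(R*T))
k = 1e+12 * exp(-105000 / (8.314 * 478))
k = 1e+12 * exp(-26.42113)
k = 3.35e+00


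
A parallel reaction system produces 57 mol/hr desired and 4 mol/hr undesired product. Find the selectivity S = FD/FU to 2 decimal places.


S = desired product rate / undesired product rate
S = 57 / 4
S = 14.25


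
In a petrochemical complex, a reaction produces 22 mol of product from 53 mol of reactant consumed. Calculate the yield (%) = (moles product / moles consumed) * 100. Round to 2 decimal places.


Yield = (moles product / moles consumed) * 100%
Yield = (22 / 53) * 100
Yield = 0.4151 * 100
Yield = 41.51%


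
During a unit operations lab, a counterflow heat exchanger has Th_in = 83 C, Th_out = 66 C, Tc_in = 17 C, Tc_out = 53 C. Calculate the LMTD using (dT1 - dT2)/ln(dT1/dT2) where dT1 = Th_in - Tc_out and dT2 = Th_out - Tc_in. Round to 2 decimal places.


dT1 = Th_in - Tc_out = 83 - 53 = 30
dT2 = Th_out - Tc_in = 66 - 17 = 49
LMTD = (dT1 - dT2) / ln(dT1/dT2)
LMTD = (30 - 49) / ln(30/49)
LMTD = 38.73 K


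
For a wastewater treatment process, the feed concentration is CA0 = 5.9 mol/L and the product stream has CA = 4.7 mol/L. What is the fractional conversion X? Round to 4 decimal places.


X = (CA0 - CA) / CA0
X = (5.9 - 4.7) / 5.9
X = 1.2 / 5.9
X = 0.2034


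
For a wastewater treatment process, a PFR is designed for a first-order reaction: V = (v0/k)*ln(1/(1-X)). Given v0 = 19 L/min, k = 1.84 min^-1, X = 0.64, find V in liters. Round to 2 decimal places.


V = (v0/k) * ln(1/(1-X))
V = (19/1.84) * ln(1/(1-0.64))
V = 10.326087 * ln(2.777778)
V = 10.326087 * 1.021651
V = 10.55 L


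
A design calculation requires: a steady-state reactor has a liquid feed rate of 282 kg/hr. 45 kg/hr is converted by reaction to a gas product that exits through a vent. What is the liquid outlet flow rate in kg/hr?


Steady-state mass balance on the main outlet: F_out = F_in - F_removed
F_out = 282 - 45
F_out = 237 kg/hr


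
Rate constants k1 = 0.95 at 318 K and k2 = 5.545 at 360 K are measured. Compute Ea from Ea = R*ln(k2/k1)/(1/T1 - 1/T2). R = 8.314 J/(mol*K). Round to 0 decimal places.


Ea = R * ln(k2/k1) / (1/T1 - 1/T2)
ln(k2/k1) = ln(5.545/0.95) = 1.7641899
1/T1 - 1/T2 = 1/318 - 1/360 = 0.00036687631
Ea = 8.314 * 1.7641899 / 0.00036687631
Ea = 39979 J/mol


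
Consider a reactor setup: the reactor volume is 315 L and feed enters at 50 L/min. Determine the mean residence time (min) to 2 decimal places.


tau = V / v0
tau = 315 / 50
tau = 6.30 min


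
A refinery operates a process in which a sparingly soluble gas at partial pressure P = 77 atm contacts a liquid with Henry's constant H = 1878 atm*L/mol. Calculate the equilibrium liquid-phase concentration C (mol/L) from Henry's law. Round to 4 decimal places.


C = P / H
C = 77 / 1878
C = 0.0410 mol/L


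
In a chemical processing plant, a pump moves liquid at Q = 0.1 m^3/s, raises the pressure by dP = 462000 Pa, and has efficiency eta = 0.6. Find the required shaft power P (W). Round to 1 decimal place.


P = Q * dP / eta
P = 0.1 * 462000 / 0.6
P = 46200.0 / 0.6
P = 77000.0 W


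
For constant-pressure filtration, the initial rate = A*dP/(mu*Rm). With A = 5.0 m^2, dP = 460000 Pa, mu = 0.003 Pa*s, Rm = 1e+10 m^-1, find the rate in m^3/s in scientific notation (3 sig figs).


rate = A * dP / (mu * Rm)
rate = 5.0 * 460000 / (0.003 * 1e+10)
rate = 2300000.0 / 3.000e+07
rate = 7.67e-02 m^3/s


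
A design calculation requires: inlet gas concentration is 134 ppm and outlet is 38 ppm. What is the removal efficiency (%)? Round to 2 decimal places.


Efficiency = (G_in - G_out) / G_in * 100%
Efficiency = (134 - 38) / 134 * 100
Efficiency = 96 / 134 * 100
Efficiency = 71.64%


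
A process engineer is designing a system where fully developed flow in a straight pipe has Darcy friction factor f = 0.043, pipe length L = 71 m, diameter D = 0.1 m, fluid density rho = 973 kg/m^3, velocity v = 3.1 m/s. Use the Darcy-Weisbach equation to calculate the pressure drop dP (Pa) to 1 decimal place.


dP = f * (L/D) * (rho*v^2/2)
dP = 0.043 * (71/0.1) * (973*3.1^2/2)
L/D = 710.0
rho*v^2/2 = 973*9.61/2 = 4675.265
dP = 0.043 * 710.0 * 4675.265
dP = 142735.8 Pa


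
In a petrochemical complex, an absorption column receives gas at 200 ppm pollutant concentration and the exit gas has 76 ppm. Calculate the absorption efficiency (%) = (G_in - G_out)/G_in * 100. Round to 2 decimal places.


Efficiency = (G_in - G_out) / G_in * 100%
Efficiency = (200 - 76) / 200 * 100
Efficiency = 124 / 200 * 100
Efficiency = 62.00%


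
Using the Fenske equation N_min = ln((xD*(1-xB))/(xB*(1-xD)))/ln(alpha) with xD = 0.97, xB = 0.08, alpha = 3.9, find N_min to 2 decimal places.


N_min = ln((xD*(1-xB))/(xB*(1-xD))) / ln(alpha)
Numerator inside ln: 0.8924 / 0.0024 = 371.833333
ln(371.833333) = 5.918446
ln(alpha) = ln(3.9) = 1.360977
N_min = 5.918446 / 1.360977 = 4.35


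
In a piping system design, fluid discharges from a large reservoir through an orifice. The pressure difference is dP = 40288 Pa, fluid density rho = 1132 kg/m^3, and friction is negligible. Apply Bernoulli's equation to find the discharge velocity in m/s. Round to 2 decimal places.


v = sqrt(2*dP/rho)
v = sqrt(2*40288/1132)
v = sqrt(71.180212)
v = 8.44 m/s


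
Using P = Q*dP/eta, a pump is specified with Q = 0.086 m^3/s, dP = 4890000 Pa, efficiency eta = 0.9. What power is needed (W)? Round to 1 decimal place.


P = Q * dP / eta
P = 0.086 * 4890000 / 0.9
P = 420540.0 / 0.9
P = 467266.7 W


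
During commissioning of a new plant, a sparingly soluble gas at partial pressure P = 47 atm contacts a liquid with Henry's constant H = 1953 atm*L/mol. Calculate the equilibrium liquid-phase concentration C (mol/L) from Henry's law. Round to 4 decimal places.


C = P / H
C = 47 / 1953
C = 0.0241 mol/L


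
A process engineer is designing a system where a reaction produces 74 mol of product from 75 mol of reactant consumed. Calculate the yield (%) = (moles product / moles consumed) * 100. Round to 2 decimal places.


Yield = (moles product / moles consumed) * 100%
Yield = (74 / 75) * 100
Yield = 0.9867 * 100
Yield = 98.67%


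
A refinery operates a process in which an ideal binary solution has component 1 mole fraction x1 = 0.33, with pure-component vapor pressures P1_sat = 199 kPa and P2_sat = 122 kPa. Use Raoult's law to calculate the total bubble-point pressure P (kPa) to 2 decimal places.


P = x1*P1_sat + x2*P2_sat
x2 = 1 - x1 = 1 - 0.33 = 0.67
P = 0.33*199 + 0.67*122
P = 65.67 + 81.74
P = 147.41 kPa


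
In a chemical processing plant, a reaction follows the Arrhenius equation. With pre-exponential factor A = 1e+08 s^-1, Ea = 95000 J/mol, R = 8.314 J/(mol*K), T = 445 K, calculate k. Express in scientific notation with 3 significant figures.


k = A * exp(-Ea/(R*T))
k = 1e+08 * exp(-95000 / (8.314 * 445))
k = 1e+08 * exp(-25.677549)
k = 7.05e-04


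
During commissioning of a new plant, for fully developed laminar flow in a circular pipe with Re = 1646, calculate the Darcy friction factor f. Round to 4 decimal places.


f = 64 / Re
f = 64 / 1646
f = 0.0389


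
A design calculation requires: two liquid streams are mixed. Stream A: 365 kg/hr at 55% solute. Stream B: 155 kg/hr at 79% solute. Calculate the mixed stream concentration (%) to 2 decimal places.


Mass balance on solute: F1*x1 + F2*x2 = F3*x3
F3 = F1 + F2 = 365 + 155 = 520 kg/hr
x3 = (F1*x1 + F2*x2)/F3
x3 = (365*0.55 + 155*0.79) / 520
x3 = 62.15%


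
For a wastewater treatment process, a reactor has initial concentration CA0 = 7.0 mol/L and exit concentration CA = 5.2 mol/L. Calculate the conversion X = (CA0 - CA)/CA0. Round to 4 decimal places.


X = (CA0 - CA) / CA0
X = (7.0 - 5.2) / 7.0
X = 1.8 / 7.0
X = 0.2571


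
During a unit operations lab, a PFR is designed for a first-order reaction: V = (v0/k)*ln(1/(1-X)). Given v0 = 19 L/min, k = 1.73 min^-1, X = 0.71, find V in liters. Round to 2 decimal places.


V = (v0/k) * ln(1/(1-X))
V = (19/1.73) * ln(1/(1-0.71))
V = 10.982659 * ln(3.448276)
V = 10.982659 * 1.237874
V = 13.60 L


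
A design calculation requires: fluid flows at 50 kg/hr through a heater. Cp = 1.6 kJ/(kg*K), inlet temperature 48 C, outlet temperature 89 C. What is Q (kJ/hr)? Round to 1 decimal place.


Q = m_dot * Cp * (T2 - T1)
Q = 50 * 1.6 * (89 - 48)
Q = 50 * 1.6 * 41
Q = 3280.0 kJ/hr


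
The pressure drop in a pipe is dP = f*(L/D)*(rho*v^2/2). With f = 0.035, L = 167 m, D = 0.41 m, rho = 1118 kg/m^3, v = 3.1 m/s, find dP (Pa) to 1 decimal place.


dP = f * (L/D) * (rho*v^2/2)
dP = 0.035 * (167/0.41) * (1118*3.1^2/2)
L/D = 407.31707317
rho*v^2/2 = 1118*9.61/2 = 5371.99
dP = 0.035 * 407.31707317 * 5371.99
dP = 76583.6 Pa


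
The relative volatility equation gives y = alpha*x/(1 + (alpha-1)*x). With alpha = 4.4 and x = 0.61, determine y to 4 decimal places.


y = alpha*x / (1 + (alpha-1)*x)
y = 4.4*0.61 / (1 + (4.4-1)*0.61)
y = 2.684 / (1 + 2.074)
y = 2.684 / 3.074
y = 0.8731


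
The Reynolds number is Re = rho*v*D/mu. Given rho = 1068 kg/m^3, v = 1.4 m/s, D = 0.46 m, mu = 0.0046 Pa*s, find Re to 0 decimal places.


Re = rho * v * D / mu
Re = 1068 * 1.4 * 0.46 / 0.0046
Re = 687.792 / 0.0046
Re = 149520


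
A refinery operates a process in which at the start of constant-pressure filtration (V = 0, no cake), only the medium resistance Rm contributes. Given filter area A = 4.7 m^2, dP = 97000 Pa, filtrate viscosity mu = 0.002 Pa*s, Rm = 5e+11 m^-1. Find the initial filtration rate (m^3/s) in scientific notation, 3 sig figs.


rate = A * dP / (mu * Rm)
rate = 4.7 * 97000 / (0.002 * 5e+11)
rate = 455900.0 / 1.000e+09
rate = 4.56e-04 m^3/s


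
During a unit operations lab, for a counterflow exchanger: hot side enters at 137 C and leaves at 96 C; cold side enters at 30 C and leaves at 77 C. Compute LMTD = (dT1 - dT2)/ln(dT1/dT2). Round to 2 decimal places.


dT1 = Th_in - Tc_out = 137 - 77 = 60
dT2 = Th_out - Tc_in = 96 - 30 = 66
LMTD = (dT1 - dT2) / ln(dT1/dT2)
LMTD = (60 - 66) / ln(60/66)
LMTD = 62.95 K


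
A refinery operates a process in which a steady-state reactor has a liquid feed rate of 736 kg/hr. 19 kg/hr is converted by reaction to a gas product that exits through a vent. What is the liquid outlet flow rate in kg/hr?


Steady-state mass balance on the main outlet: F_out = F_in - F_removed
F_out = 736 - 19
F_out = 717 kg/hr


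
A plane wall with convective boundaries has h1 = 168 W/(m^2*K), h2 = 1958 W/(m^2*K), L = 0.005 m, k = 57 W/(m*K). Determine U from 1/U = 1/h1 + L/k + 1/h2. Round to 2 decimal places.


1/U = 1/h1 + L/k + 1/h2
1/U = 1/168 + 0.005/57 + 1/1958
1/U = 0.005952381 + 8.77193e-05 + 0.0005107252
1/U = 0.0065508255
U = 152.65 W/(m^2*K)


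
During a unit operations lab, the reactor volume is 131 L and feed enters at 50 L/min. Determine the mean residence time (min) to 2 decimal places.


tau = V / v0
tau = 131 / 50
tau = 2.62 min


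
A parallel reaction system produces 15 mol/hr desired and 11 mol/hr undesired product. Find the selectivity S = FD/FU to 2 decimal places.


S = desired product rate / undesired product rate
S = 15 / 11
S = 1.36


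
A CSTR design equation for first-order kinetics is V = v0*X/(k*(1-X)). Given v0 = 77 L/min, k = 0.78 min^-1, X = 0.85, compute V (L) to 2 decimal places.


V = v0 * X / (k * (1 - X))
V = 77 * 0.85 / (0.78 * (1 - 0.85))
V = 65.45 / (0.78 * 0.15)
V = 65.45 / 0.117
V = 559.40 L


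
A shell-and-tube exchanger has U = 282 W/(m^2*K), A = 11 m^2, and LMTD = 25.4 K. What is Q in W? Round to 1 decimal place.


Q = U * A * LMTD
Q = 282 * 11 * 25.4
Q = 78790.8 W


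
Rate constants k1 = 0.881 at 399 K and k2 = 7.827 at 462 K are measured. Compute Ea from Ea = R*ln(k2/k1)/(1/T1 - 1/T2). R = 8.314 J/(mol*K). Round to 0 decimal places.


Ea = R * ln(k2/k1) / (1/T1 - 1/T2)
ln(k2/k1) = ln(7.827/0.881) = 2.1842769
1/T1 - 1/T2 = 1/399 - 1/462 = 0.0003417635
Ea = 8.314 * 2.1842769 / 0.0003417635
Ea = 53136 J/mol


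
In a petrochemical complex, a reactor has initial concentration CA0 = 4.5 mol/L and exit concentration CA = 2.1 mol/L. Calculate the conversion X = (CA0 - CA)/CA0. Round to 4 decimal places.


X = (CA0 - CA) / CA0
X = (4.5 - 2.1) / 4.5
X = 2.4 / 4.5
X = 0.5333


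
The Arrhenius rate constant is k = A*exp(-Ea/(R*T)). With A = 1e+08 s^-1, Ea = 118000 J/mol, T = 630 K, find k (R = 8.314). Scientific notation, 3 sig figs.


k = A * exp(-Ea/(R*T))
k = 1e+08 * exp(-118000 / (8.314 * 630))
k = 1e+08 * exp(-22.528456)
k = 1.64e-02


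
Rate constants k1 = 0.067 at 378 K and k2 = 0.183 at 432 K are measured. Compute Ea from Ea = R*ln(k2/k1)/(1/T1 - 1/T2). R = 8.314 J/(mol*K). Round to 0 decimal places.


Ea = R * ln(k2/k1) / (1/T1 - 1/T2)
ln(k2/k1) = ln(0.183/0.067) = 1.0047935
1/T1 - 1/T2 = 1/378 - 1/432 = 0.000330687831
Ea = 8.314 * 1.0047935 / 0.000330687831
Ea = 25262 J/mol


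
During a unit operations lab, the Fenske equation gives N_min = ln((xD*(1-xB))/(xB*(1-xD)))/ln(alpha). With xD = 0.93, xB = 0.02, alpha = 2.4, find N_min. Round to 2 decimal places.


N_min = ln((xD*(1-xB))/(xB*(1-xD))) / ln(alpha)
Numerator inside ln: 0.9114 / 0.0014 = 651.0
ln(651.0) = 6.47851
ln(alpha) = ln(2.4) = 0.875469
N_min = 6.47851 / 0.875469 = 7.40


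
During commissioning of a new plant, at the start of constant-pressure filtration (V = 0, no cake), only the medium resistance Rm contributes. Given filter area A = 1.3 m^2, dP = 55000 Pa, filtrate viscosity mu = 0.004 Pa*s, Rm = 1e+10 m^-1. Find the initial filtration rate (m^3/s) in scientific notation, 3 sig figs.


rate = A * dP / (mu * Rm)
rate = 1.3 * 55000 / (0.004 * 1e+10)
rate = 71500.0 / 4.000e+07
rate = 1.79e-03 m^3/s


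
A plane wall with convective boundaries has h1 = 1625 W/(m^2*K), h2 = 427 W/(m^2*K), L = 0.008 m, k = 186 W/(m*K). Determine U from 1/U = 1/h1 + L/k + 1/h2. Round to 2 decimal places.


1/U = 1/h1 + L/k + 1/h2
1/U = 1/1625 + 0.008/186 + 1/427
1/U = 0.0006153846 + 4.30108e-05 + 0.0023419204
1/U = 0.0030003158
U = 333.30 W/(m^2*K)


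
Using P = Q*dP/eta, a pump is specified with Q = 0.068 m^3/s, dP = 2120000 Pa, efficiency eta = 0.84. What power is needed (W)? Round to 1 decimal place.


P = Q * dP / eta
P = 0.068 * 2120000 / 0.84
P = 144160.0 / 0.84
P = 171619.0 W


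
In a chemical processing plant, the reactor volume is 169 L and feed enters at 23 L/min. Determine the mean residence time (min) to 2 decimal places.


tau = V / v0
tau = 169 / 23
tau = 7.35 min


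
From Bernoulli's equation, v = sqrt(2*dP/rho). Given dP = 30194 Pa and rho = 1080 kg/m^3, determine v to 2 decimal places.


v = sqrt(2*dP/rho)
v = sqrt(2*30194/1080)
v = sqrt(55.914815)
v = 7.48 m/s


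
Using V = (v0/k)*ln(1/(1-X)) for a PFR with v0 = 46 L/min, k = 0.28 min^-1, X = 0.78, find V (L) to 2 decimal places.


V = (v0/k) * ln(1/(1-X))
V = (46/0.28) * ln(1/(1-0.78))
V = 164.285714 * ln(4.545455)
V = 164.285714 * 1.514128
V = 248.75 L


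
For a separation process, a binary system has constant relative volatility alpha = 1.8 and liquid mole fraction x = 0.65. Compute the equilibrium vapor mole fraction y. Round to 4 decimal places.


y = alpha*x / (1 + (alpha-1)*x)
y = 1.8*0.65 / (1 + (1.8-1)*0.65)
y = 1.17 / (1 + 0.52)
y = 1.17 / 1.52
y = 0.7697


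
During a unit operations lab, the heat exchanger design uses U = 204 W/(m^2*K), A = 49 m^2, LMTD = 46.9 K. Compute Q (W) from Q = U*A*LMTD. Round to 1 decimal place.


Q = U * A * LMTD
Q = 204 * 49 * 46.9
Q = 468812.4 W


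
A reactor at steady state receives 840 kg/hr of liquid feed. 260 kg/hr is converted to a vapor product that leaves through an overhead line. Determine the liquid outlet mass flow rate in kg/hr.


Steady-state mass balance on the main outlet: F_out = F_in - F_removed
F_out = 840 - 260
F_out = 580 kg/hr


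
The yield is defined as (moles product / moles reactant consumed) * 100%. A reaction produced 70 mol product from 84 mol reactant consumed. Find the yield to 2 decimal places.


Yield = (moles product / moles consumed) * 100%
Yield = (70 / 84) * 100
Yield = 0.8333 * 100
Yield = 83.33%


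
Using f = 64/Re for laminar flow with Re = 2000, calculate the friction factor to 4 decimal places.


f = 64 / Re
f = 64 / 2000
f = 0.0320


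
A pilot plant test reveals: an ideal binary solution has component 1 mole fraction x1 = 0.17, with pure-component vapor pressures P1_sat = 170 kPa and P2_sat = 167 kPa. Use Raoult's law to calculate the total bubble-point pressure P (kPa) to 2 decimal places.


P = x1*P1_sat + x2*P2_sat
x2 = 1 - x1 = 1 - 0.17 = 0.83
P = 0.17*170 + 0.83*167
P = 28.9 + 138.61
P = 167.51 kPa


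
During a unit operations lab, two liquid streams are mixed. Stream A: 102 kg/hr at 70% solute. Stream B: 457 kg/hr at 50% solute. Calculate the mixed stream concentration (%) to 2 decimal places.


Mass balance on solute: F1*x1 + F2*x2 = F3*x3
F3 = F1 + F2 = 102 + 457 = 559 kg/hr
x3 = (F1*x1 + F2*x2)/F3
x3 = (102*0.7 + 457*0.5) / 559
x3 = 53.65%


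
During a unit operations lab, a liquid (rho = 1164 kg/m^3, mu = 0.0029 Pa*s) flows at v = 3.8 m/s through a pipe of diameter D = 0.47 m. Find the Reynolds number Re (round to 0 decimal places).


Re = rho * v * D / mu
Re = 1164 * 3.8 * 0.47 / 0.0029
Re = 2078.904 / 0.0029
Re = 716863


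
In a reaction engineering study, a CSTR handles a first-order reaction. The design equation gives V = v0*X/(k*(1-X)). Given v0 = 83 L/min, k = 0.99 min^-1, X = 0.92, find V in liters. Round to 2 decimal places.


V = v0 * X / (k * (1 - X))
V = 83 * 0.92 / (0.99 * (1 - 0.92))
V = 76.36 / (0.99 * 0.08)
V = 76.36 / 0.0792
V = 964.14 L


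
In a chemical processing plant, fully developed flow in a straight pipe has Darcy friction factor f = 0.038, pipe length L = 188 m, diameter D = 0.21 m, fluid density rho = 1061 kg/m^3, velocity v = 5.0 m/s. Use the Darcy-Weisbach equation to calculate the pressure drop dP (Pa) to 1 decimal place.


dP = f * (L/D) * (rho*v^2/2)
dP = 0.038 * (188/0.21) * (1061*5.0^2/2)
L/D = 895.23809524
rho*v^2/2 = 1061*25.0/2 = 13262.5
dP = 0.038 * 895.23809524 * 13262.5
dP = 451177.6 Pa


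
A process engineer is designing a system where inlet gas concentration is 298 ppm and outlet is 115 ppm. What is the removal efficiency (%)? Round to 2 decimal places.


Efficiency = (G_in - G_out) / G_in * 100%
Efficiency = (298 - 115) / 298 * 100
Efficiency = 183 / 298 * 100
Efficiency = 61.41%


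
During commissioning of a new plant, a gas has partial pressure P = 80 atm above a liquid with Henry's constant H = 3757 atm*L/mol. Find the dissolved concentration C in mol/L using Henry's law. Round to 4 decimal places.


C = P / H
C = 80 / 3757
C = 0.0213 mol/L


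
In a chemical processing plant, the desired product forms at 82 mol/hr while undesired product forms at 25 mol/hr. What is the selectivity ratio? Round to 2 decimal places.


S = desired product rate / undesired product rate
S = 82 / 25
S = 3.28


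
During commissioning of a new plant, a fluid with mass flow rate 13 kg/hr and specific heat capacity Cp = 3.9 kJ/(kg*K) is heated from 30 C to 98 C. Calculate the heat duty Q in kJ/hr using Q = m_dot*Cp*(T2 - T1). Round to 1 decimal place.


Q = m_dot * Cp * (T2 - T1)
Q = 13 * 3.9 * (98 - 30)
Q = 13 * 3.9 * 68
Q = 3447.6 kJ/hr


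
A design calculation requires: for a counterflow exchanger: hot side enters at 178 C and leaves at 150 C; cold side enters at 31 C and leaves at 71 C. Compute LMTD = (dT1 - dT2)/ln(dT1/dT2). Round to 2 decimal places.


dT1 = Th_in - Tc_out = 178 - 71 = 107
dT2 = Th_out - Tc_in = 150 - 31 = 119
LMTD = (dT1 - dT2) / ln(dT1/dT2)
LMTD = (107 - 119) / ln(107/119)
LMTD = 112.89 K


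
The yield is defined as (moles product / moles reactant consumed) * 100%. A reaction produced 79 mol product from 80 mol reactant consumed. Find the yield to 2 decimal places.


Yield = (moles product / moles consumed) * 100%
Yield = (79 / 80) * 100
Yield = 0.9875 * 100
Yield = 98.75%


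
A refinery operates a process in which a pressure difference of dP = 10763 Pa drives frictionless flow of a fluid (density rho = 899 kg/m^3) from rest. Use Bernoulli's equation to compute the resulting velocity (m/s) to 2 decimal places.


v = sqrt(2*dP/rho)
v = sqrt(2*10763/899)
v = sqrt(23.944383)
v = 4.89 m/s


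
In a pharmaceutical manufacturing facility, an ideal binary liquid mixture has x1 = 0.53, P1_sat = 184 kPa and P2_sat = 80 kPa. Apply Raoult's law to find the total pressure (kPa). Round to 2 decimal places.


P = x1*P1_sat + x2*P2_sat
x2 = 1 - x1 = 1 - 0.53 = 0.47
P = 0.53*184 + 0.47*80
P = 97.52 + 37.6
P = 135.12 kPa


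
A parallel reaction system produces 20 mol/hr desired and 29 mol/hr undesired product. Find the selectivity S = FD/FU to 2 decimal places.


S = desired product rate / undesired product rate
S = 20 / 29
S = 0.69


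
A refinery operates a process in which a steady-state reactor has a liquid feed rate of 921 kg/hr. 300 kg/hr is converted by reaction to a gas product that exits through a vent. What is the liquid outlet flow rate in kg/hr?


Steady-state mass balance on the main outlet: F_out = F_in - F_removed
F_out = 921 - 300
F_out = 621 kg/hr


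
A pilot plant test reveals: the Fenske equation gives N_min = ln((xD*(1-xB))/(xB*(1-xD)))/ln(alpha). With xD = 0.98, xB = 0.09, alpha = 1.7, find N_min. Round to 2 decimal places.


N_min = ln((xD*(1-xB))/(xB*(1-xD))) / ln(alpha)
Numerator inside ln: 0.8918 / 0.0018 = 495.444444
ln(495.444444) = 6.205455
ln(alpha) = ln(1.7) = 0.530628
N_min = 6.205455 / 0.530628 = 11.69


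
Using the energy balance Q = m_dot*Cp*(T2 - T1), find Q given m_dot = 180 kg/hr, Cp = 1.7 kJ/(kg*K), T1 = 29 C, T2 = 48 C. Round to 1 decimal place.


Q = m_dot * Cp * (T2 - T1)
Q = 180 * 1.7 * (48 - 29)
Q = 180 * 1.7 * 19
Q = 5814.0 kJ/hr


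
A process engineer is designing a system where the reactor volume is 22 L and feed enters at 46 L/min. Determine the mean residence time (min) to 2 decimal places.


tau = V / v0
tau = 22 / 46
tau = 0.48 min


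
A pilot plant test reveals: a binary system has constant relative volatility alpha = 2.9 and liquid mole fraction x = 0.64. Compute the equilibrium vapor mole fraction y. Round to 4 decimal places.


y = alpha*x / (1 + (alpha-1)*x)
y = 2.9*0.64 / (1 + (2.9-1)*0.64)
y = 1.856 / (1 + 1.216)
y = 1.856 / 2.216
y = 0.8375


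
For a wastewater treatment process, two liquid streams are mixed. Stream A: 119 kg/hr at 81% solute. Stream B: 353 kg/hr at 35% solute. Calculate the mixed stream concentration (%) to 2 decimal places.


Mass balance on solute: F1*x1 + F2*x2 = F3*x3
F3 = F1 + F2 = 119 + 353 = 472 kg/hr
x3 = (F1*x1 + F2*x2)/F3
x3 = (119*0.81 + 353*0.35) / 472
x3 = 46.60%


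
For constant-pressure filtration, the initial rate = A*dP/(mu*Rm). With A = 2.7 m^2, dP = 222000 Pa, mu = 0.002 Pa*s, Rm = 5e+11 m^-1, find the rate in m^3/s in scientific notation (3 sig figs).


rate = A * dP / (mu * Rm)
rate = 2.7 * 222000 / (0.002 * 5e+11)
rate = 599400.0 / 1.000e+09
rate = 5.99e-04 m^3/s


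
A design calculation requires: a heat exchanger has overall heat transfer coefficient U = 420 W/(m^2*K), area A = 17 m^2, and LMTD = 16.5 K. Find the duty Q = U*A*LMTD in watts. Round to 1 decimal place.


Q = U * A * LMTD
Q = 420 * 17 * 16.5
Q = 117810.0 W
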